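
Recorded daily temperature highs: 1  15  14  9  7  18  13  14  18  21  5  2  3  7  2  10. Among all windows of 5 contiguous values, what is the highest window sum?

Window sums for each of the 12 positions:
[1, 15, 14, 9, 7] → sum 46
[15, 14, 9, 7, 18] → sum 63
[14, 9, 7, 18, 13] → sum 61
[9, 7, 18, 13, 14] → sum 61
[7, 18, 13, 14, 18] → sum 70
[18, 13, 14, 18, 21] → sum 84
[13, 14, 18, 21, 5] → sum 71
[14, 18, 21, 5, 2] → sum 60
[18, 21, 5, 2, 3] → sum 49
[21, 5, 2, 3, 7] → sum 38
[5, 2, 3, 7, 2] → sum 19
[2, 3, 7, 2, 10] → sum 24
Highest of these is 84.

84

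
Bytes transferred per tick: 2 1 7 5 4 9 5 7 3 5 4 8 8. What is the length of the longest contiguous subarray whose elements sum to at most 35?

→ 2: sum 2, len 1
→ 1: sum 3, len 2
→ 7: sum 10, len 3
→ 5: sum 15, len 4
→ 4: sum 19, len 5
→ 9: sum 28, len 6
→ 5: sum 33, len 7
→ 7 (dropped 2, 1, 7): sum 30, len 5
→ 3: sum 33, len 6
→ 5 (dropped 5): sum 33, len 6
→ 4 (dropped 4): sum 33, len 6
→ 8 (dropped 9): sum 32, len 6
→ 8 (dropped 5): sum 35, len 6
Longest length seen: 7.

7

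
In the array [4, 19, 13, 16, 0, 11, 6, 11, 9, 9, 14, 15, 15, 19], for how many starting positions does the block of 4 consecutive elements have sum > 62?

1

4 19 13 16 → sum 52
19 13 16 0 → sum 48
13 16 0 11 → sum 40
16 0 11 6 → sum 33
0 11 6 11 → sum 28
11 6 11 9 → sum 37
6 11 9 9 → sum 35
11 9 9 14 → sum 43
9 9 14 15 → sum 47
9 14 15 15 → sum 53
14 15 15 19 → sum 63  > 62 ✓
1 window satisfy the condition.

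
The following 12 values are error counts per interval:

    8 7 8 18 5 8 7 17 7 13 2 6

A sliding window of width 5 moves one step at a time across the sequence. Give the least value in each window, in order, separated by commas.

5, 5, 5, 5, 5, 7, 2, 2

[8, 7, 8, 18, 5] → min 5
[7, 8, 18, 5, 8] → min 5
[8, 18, 5, 8, 7] → min 5
[18, 5, 8, 7, 17] → min 5
[5, 8, 7, 17, 7] → min 5
[8, 7, 17, 7, 13] → min 7
[7, 17, 7, 13, 2] → min 2
[17, 7, 13, 2, 6] → min 2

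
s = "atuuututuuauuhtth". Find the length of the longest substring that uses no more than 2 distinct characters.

Extend right; when distinct count exceeds 2, shrink from the left:
add a: window [a] (1 distinct), len 1
add t: window [a, t] (2 distinct), len 2
add u: window [t, u] (2 distinct), len 2
add u: window [t, u, u] (2 distinct), len 3
add u: window [t, u, u, u] (2 distinct), len 4
add t: window [t, u, u, u, t] (2 distinct), len 5
add u: window [t, u, u, u, t, u] (2 distinct), len 6
add t: window [t, u, u, u, t, u, t] (2 distinct), len 7
add u: window [t, u, u, u, t, u, t, u] (2 distinct), len 8
add u: window [t, u, u, u, t, u, t, u, u] (2 distinct), len 9
add a: window [u, u, a] (2 distinct), len 3
add u: window [u, u, a, u] (2 distinct), len 4
add u: window [u, u, a, u, u] (2 distinct), len 5
add h: window [u, u, h] (2 distinct), len 3
add t: window [h, t] (2 distinct), len 2
add t: window [h, t, t] (2 distinct), len 3
add h: window [h, t, t, h] (2 distinct), len 4
Longest length with ≤2 distinct: 9.

9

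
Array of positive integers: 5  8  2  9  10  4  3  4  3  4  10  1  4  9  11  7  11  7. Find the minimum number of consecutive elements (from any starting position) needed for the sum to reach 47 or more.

add 5: running sum 5 < 47
add 8: running sum 13 < 47
add 2: running sum 15 < 47
add 9: running sum 24 < 47
add 10: running sum 34 < 47
add 4: running sum 38 < 47
add 3: running sum 41 < 47
add 4: running sum 45 < 47
add 3: shortest ending here [5, 8, 2, 9, 10, 4, 3, 4, 3] sum 48, len 9
add 4: shortest ending here [8, 2, 9, 10, 4, 3, 4, 3, 4] sum 47, len 9
add 10: shortest ending here [9, 10, 4, 3, 4, 3, 4, 10] sum 47, len 8
add 1: shortest ending here [9, 10, 4, 3, 4, 3, 4, 10, 1] sum 48, len 9
add 4: shortest ending here [9, 10, 4, 3, 4, 3, 4, 10, 1, 4] sum 52, len 10
add 9: shortest ending here [10, 4, 3, 4, 3, 4, 10, 1, 4, 9] sum 52, len 10
add 11: shortest ending here [3, 4, 3, 4, 10, 1, 4, 9, 11] sum 49, len 9
add 7: shortest ending here [3, 4, 10, 1, 4, 9, 11, 7] sum 49, len 8
add 11: shortest ending here [10, 1, 4, 9, 11, 7, 11] sum 53, len 7
add 7: shortest ending here [4, 9, 11, 7, 11, 7] sum 49, len 6
Shortest qualifying length: 6.

6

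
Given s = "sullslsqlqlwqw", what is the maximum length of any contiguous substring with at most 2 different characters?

add s: window [s] (1 distinct), len 1
add u: window [s, u] (2 distinct), len 2
add l: window [u, l] (2 distinct), len 2
add l: window [u, l, l] (2 distinct), len 3
add s: window [l, l, s] (2 distinct), len 3
add l: window [l, l, s, l] (2 distinct), len 4
add s: window [l, l, s, l, s] (2 distinct), len 5
add q: window [s, q] (2 distinct), len 2
add l: window [q, l] (2 distinct), len 2
add q: window [q, l, q] (2 distinct), len 3
add l: window [q, l, q, l] (2 distinct), len 4
add w: window [l, w] (2 distinct), len 2
add q: window [w, q] (2 distinct), len 2
add w: window [w, q, w] (2 distinct), len 3
Longest length with ≤2 distinct: 5.

5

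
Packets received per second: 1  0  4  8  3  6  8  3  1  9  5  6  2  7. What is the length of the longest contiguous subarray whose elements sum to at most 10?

Extend to the right; shrink from the left whenever the sum exceeds 10:
add 1: [1] sum 1, len 1
add 0: [1, 0] sum 1, len 2
add 4: [1, 0, 4] sum 5, len 3
add 8: [8] sum 8, len 1
add 3: [3] sum 3, len 1
add 6: [3, 6] sum 9, len 2
add 8: [8] sum 8, len 1
add 3: [3] sum 3, len 1
add 1: [3, 1] sum 4, len 2
add 9: [1, 9] sum 10, len 2
add 5: [5] sum 5, len 1
add 6: [6] sum 6, len 1
add 2: [6, 2] sum 8, len 2
add 7: [2, 7] sum 9, len 2
Longest length seen: 3.

3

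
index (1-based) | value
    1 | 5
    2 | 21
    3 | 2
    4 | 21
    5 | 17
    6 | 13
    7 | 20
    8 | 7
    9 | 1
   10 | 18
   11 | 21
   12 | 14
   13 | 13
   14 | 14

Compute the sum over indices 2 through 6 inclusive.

Elements at indices 2..6: 21, 2, 21, 17, 13
sum(21, 2, 21, 17, 13) = 74

74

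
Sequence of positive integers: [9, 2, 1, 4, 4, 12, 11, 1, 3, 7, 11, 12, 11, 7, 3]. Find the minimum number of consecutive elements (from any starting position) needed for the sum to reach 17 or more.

Extend right; whenever the sum reaches 17, record the length and shrink from the left:
add 9: running sum 9 < 17
add 2: running sum 11 < 17
add 1: running sum 12 < 17
add 4: running sum 16 < 17
add 4: shortest ending here [9, 2, 1, 4, 4] sum 20, len 5
add 12: shortest ending here [4, 4, 12] sum 20, len 3
add 11: shortest ending here [12, 11] sum 23, len 2
add 1: shortest ending here [12, 11, 1] sum 24, len 3
add 3: shortest ending here [12, 11, 1, 3] sum 27, len 4
add 7: shortest ending here [11, 1, 3, 7] sum 22, len 4
add 11: shortest ending here [7, 11] sum 18, len 2
add 12: shortest ending here [11, 12] sum 23, len 2
add 11: shortest ending here [12, 11] sum 23, len 2
add 7: shortest ending here [11, 7] sum 18, len 2
add 3: shortest ending here [11, 7, 3] sum 21, len 3
Shortest qualifying length: 2.

2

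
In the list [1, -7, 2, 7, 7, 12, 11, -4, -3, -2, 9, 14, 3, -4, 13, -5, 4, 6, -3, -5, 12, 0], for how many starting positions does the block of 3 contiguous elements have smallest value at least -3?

7

1 -7 2 → min -7
-7 2 7 → min -7
2 7 7 → min 2  ≥ -3 ✓
7 7 12 → min 7  ≥ -3 ✓
7 12 11 → min 7  ≥ -3 ✓
12 11 -4 → min -4
11 -4 -3 → min -4
-4 -3 -2 → min -4
-3 -2 9 → min -3  ≥ -3 ✓
-2 9 14 → min -2  ≥ -3 ✓
9 14 3 → min 3  ≥ -3 ✓
14 3 -4 → min -4
3 -4 13 → min -4
-4 13 -5 → min -5
13 -5 4 → min -5
-5 4 6 → min -5
4 6 -3 → min -3  ≥ -3 ✓
6 -3 -5 → min -5
-3 -5 12 → min -5
-5 12 0 → min -5
7 windows satisfy the condition.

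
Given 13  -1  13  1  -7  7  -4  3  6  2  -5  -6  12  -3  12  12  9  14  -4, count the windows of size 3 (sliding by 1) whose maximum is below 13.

[13, -1, 13] → max 13
[-1, 13, 1] → max 13
[13, 1, -7] → max 13
[1, -7, 7] → max 7  < 13 ✓
[-7, 7, -4] → max 7  < 13 ✓
[7, -4, 3] → max 7  < 13 ✓
[-4, 3, 6] → max 6  < 13 ✓
[3, 6, 2] → max 6  < 13 ✓
[6, 2, -5] → max 6  < 13 ✓
[2, -5, -6] → max 2  < 13 ✓
[-5, -6, 12] → max 12  < 13 ✓
[-6, 12, -3] → max 12  < 13 ✓
[12, -3, 12] → max 12  < 13 ✓
[-3, 12, 12] → max 12  < 13 ✓
[12, 12, 9] → max 12  < 13 ✓
[12, 9, 14] → max 14
[9, 14, -4] → max 14
12 windows satisfy the condition.

12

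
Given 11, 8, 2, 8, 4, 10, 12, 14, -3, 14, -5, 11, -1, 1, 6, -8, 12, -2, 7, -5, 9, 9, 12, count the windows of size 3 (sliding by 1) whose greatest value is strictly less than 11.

8

(11, 8, 2) → max 11
(8, 2, 8) → max 8  < 11 ✓
(2, 8, 4) → max 8  < 11 ✓
(8, 4, 10) → max 10  < 11 ✓
(4, 10, 12) → max 12
(10, 12, 14) → max 14
(12, 14, -3) → max 14
(14, -3, 14) → max 14
(-3, 14, -5) → max 14
(14, -5, 11) → max 14
(-5, 11, -1) → max 11
(11, -1, 1) → max 11
(-1, 1, 6) → max 6  < 11 ✓
(1, 6, -8) → max 6  < 11 ✓
(6, -8, 12) → max 12
(-8, 12, -2) → max 12
(12, -2, 7) → max 12
(-2, 7, -5) → max 7  < 11 ✓
(7, -5, 9) → max 9  < 11 ✓
(-5, 9, 9) → max 9  < 11 ✓
(9, 9, 12) → max 12
8 windows satisfy the condition.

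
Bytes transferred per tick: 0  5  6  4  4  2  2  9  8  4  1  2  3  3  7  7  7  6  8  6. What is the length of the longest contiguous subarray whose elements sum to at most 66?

add 0: [0] sum 0, len 1
add 5: [0, 5] sum 5, len 2
add 6: [0, 5, 6] sum 11, len 3
add 4: [0, 5, 6, 4] sum 15, len 4
add 4: [0, 5, 6, 4, 4] sum 19, len 5
add 2: [0, 5, 6, 4, 4, 2] sum 21, len 6
add 2: [0, 5, 6, 4, 4, 2, 2] sum 23, len 7
add 9: [0, 5, 6, 4, 4, 2, 2, 9] sum 32, len 8
add 8: [0, 5, 6, 4, 4, 2, 2, 9, 8] sum 40, len 9
add 4: [0, 5, 6, 4, 4, 2, 2, 9, 8, 4] sum 44, len 10
add 1: [0, 5, 6, 4, 4, 2, 2, 9, 8, 4, 1] sum 45, len 11
add 2: [0, 5, 6, 4, 4, 2, 2, 9, 8, 4, 1, 2] sum 47, len 12
add 3: [0, 5, 6, 4, 4, 2, 2, 9, 8, 4, 1, 2, 3] sum 50, len 13
add 3: [0, 5, 6, 4, 4, 2, 2, 9, 8, 4, 1, 2, 3, 3] sum 53, len 14
add 7: [0, 5, 6, 4, 4, 2, 2, 9, 8, 4, 1, 2, 3, 3, 7] sum 60, len 15
add 7: [6, 4, 4, 2, 2, 9, 8, 4, 1, 2, 3, 3, 7, 7] sum 62, len 14
add 7: [4, 4, 2, 2, 9, 8, 4, 1, 2, 3, 3, 7, 7, 7] sum 63, len 14
add 6: [4, 2, 2, 9, 8, 4, 1, 2, 3, 3, 7, 7, 7, 6] sum 65, len 14
add 8: [9, 8, 4, 1, 2, 3, 3, 7, 7, 7, 6, 8] sum 65, len 12
add 6: [8, 4, 1, 2, 3, 3, 7, 7, 7, 6, 8, 6] sum 62, len 12
Longest length seen: 15.

15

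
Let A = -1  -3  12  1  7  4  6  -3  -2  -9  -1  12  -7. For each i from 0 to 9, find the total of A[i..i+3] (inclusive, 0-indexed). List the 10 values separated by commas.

-1 -3 12 1 → sum 9
-3 12 1 7 → sum 17
12 1 7 4 → sum 24
1 7 4 6 → sum 18
7 4 6 -3 → sum 14
4 6 -3 -2 → sum 5
6 -3 -2 -9 → sum -8
-3 -2 -9 -1 → sum -15
-2 -9 -1 12 → sum 0
-9 -1 12 -7 → sum -5

9, 17, 24, 18, 14, 5, -8, -15, 0, -5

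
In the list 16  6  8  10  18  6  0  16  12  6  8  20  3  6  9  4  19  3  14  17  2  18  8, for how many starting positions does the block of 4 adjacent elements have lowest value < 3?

7

16 6 8 10 → min 6
6 8 10 18 → min 6
8 10 18 6 → min 6
10 18 6 0 → min 0  < 3 ✓
18 6 0 16 → min 0  < 3 ✓
6 0 16 12 → min 0  < 3 ✓
0 16 12 6 → min 0  < 3 ✓
16 12 6 8 → min 6
12 6 8 20 → min 6
6 8 20 3 → min 3
8 20 3 6 → min 3
20 3 6 9 → min 3
3 6 9 4 → min 3
6 9 4 19 → min 4
9 4 19 3 → min 3
4 19 3 14 → min 3
19 3 14 17 → min 3
3 14 17 2 → min 2  < 3 ✓
14 17 2 18 → min 2  < 3 ✓
17 2 18 8 → min 2  < 3 ✓
7 windows satisfy the condition.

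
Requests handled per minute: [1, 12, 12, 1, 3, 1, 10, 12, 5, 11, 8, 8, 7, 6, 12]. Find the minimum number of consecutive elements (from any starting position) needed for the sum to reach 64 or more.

8

Extend right; whenever the sum reaches 64, record the length and shrink from the left:
add 1: running sum 1 < 64
add 12: running sum 13 < 64
add 12: running sum 25 < 64
add 1: running sum 26 < 64
add 3: running sum 29 < 64
add 1: running sum 30 < 64
add 10: running sum 40 < 64
add 12: running sum 52 < 64
add 5: running sum 57 < 64
add 11: shortest ending here [12, 12, 1, 3, 1, 10, 12, 5, 11] sum 67, len 9
add 8: shortest ending here [12, 12, 1, 3, 1, 10, 12, 5, 11, 8] sum 75, len 10
add 8: shortest ending here [12, 1, 3, 1, 10, 12, 5, 11, 8, 8] sum 71, len 10
add 7: shortest ending here [3, 1, 10, 12, 5, 11, 8, 8, 7] sum 65, len 9
add 6: shortest ending here [10, 12, 5, 11, 8, 8, 7, 6] sum 67, len 8
add 12: shortest ending here [12, 5, 11, 8, 8, 7, 6, 12] sum 69, len 8
Shortest qualifying length: 8.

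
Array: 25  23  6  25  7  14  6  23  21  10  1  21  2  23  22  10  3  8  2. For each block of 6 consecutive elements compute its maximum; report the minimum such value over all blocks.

23

Each size-6 window and its max:
(25, 23, 6, 25, 7, 14) → max 25
(23, 6, 25, 7, 14, 6) → max 25
(6, 25, 7, 14, 6, 23) → max 25
(25, 7, 14, 6, 23, 21) → max 25
(7, 14, 6, 23, 21, 10) → max 23
(14, 6, 23, 21, 10, 1) → max 23
(6, 23, 21, 10, 1, 21) → max 23
(23, 21, 10, 1, 21, 2) → max 23
(21, 10, 1, 21, 2, 23) → max 23
(10, 1, 21, 2, 23, 22) → max 23
(1, 21, 2, 23, 22, 10) → max 23
(21, 2, 23, 22, 10, 3) → max 23
(2, 23, 22, 10, 3, 8) → max 23
(23, 22, 10, 3, 8, 2) → max 23
Minimum of these is 23.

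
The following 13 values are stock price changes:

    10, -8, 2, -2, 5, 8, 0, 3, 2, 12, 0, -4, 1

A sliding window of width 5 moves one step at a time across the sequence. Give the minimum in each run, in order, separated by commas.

10 -8 2 -2 5 → min -8
-8 2 -2 5 8 → min -8
2 -2 5 8 0 → min -2
-2 5 8 0 3 → min -2
5 8 0 3 2 → min 0
8 0 3 2 12 → min 0
0 3 2 12 0 → min 0
3 2 12 0 -4 → min -4
2 12 0 -4 1 → min -4

-8, -8, -2, -2, 0, 0, 0, -4, -4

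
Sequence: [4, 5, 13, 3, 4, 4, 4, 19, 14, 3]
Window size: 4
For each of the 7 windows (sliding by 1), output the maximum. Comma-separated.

13, 13, 13, 4, 19, 19, 19

(4, 5, 13, 3) → max 13
(5, 13, 3, 4) → max 13
(13, 3, 4, 4) → max 13
(3, 4, 4, 4) → max 4
(4, 4, 4, 19) → max 19
(4, 4, 19, 14) → max 19
(4, 19, 14, 3) → max 19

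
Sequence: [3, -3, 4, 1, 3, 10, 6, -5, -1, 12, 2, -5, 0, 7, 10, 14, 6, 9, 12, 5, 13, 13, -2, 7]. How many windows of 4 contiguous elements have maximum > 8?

18

3 -3 4 1 → max 4
-3 4 1 3 → max 4
4 1 3 10 → max 10  > 8 ✓
1 3 10 6 → max 10  > 8 ✓
3 10 6 -5 → max 10  > 8 ✓
10 6 -5 -1 → max 10  > 8 ✓
6 -5 -1 12 → max 12  > 8 ✓
-5 -1 12 2 → max 12  > 8 ✓
-1 12 2 -5 → max 12  > 8 ✓
12 2 -5 0 → max 12  > 8 ✓
2 -5 0 7 → max 7
-5 0 7 10 → max 10  > 8 ✓
0 7 10 14 → max 14  > 8 ✓
7 10 14 6 → max 14  > 8 ✓
10 14 6 9 → max 14  > 8 ✓
14 6 9 12 → max 14  > 8 ✓
6 9 12 5 → max 12  > 8 ✓
9 12 5 13 → max 13  > 8 ✓
12 5 13 13 → max 13  > 8 ✓
5 13 13 -2 → max 13  > 8 ✓
13 13 -2 7 → max 13  > 8 ✓
18 windows satisfy the condition.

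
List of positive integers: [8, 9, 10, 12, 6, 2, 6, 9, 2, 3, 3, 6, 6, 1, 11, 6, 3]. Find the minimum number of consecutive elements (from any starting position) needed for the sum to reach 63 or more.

9

add 8: running sum 8 < 63
add 9: running sum 17 < 63
add 10: running sum 27 < 63
add 12: running sum 39 < 63
add 6: running sum 45 < 63
add 2: running sum 47 < 63
add 6: running sum 53 < 63
add 9: running sum 62 < 63
end 8: [8, 9, 10, 12, 6, 2, 6, 9, 2] sum 64, len 9
end 9: [8, 9, 10, 12, 6, 2, 6, 9, 2, 3] sum 67, len 10
end 10: [8, 9, 10, 12, 6, 2, 6, 9, 2, 3, 3] sum 70, len 11
end 11: [9, 10, 12, 6, 2, 6, 9, 2, 3, 3, 6] sum 68, len 11
end 12: [10, 12, 6, 2, 6, 9, 2, 3, 3, 6, 6] sum 65, len 11
end 13: [10, 12, 6, 2, 6, 9, 2, 3, 3, 6, 6, 1] sum 66, len 12
end 14: [12, 6, 2, 6, 9, 2, 3, 3, 6, 6, 1, 11] sum 67, len 12
end 15: [12, 6, 2, 6, 9, 2, 3, 3, 6, 6, 1, 11, 6] sum 73, len 13
end 16: [6, 2, 6, 9, 2, 3, 3, 6, 6, 1, 11, 6, 3] sum 64, len 13
Shortest qualifying length: 9.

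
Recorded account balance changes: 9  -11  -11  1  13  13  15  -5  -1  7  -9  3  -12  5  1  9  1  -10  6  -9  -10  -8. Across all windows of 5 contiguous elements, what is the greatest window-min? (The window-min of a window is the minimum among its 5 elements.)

Each size-5 window and its min:
[9, -11, -11, 1, 13] → min -11
[-11, -11, 1, 13, 13] → min -11
[-11, 1, 13, 13, 15] → min -11
[1, 13, 13, 15, -5] → min -5
[13, 13, 15, -5, -1] → min -5
[13, 15, -5, -1, 7] → min -5
[15, -5, -1, 7, -9] → min -9
[-5, -1, 7, -9, 3] → min -9
[-1, 7, -9, 3, -12] → min -12
[7, -9, 3, -12, 5] → min -12
[-9, 3, -12, 5, 1] → min -12
[3, -12, 5, 1, 9] → min -12
[-12, 5, 1, 9, 1] → min -12
[5, 1, 9, 1, -10] → min -10
[1, 9, 1, -10, 6] → min -10
[9, 1, -10, 6, -9] → min -10
[1, -10, 6, -9, -10] → min -10
[-10, 6, -9, -10, -8] → min -10
Greatest of these is -5.

-5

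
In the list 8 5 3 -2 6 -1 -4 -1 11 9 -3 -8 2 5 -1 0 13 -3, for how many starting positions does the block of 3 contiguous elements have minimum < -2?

8 5 3 → min 3
5 3 -2 → min -2
3 -2 6 → min -2
-2 6 -1 → min -2
6 -1 -4 → min -4  < -2 ✓
-1 -4 -1 → min -4  < -2 ✓
-4 -1 11 → min -4  < -2 ✓
-1 11 9 → min -1
11 9 -3 → min -3  < -2 ✓
9 -3 -8 → min -8  < -2 ✓
-3 -8 2 → min -8  < -2 ✓
-8 2 5 → min -8  < -2 ✓
2 5 -1 → min -1
5 -1 0 → min -1
-1 0 13 → min -1
0 13 -3 → min -3  < -2 ✓
8 windows satisfy the condition.

8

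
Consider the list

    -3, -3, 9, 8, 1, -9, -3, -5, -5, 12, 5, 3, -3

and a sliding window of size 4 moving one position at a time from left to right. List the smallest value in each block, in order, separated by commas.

-3, -3, -9, -9, -9, -9, -5, -5, -5, -3

Sliding a size-4 window across the 13 values:
[-3, -3, 9, 8] → min -3
[-3, 9, 8, 1] → min -3
[9, 8, 1, -9] → min -9
[8, 1, -9, -3] → min -9
[1, -9, -3, -5] → min -9
[-9, -3, -5, -5] → min -9
[-3, -5, -5, 12] → min -5
[-5, -5, 12, 5] → min -5
[-5, 12, 5, 3] → min -5
[12, 5, 3, -3] → min -3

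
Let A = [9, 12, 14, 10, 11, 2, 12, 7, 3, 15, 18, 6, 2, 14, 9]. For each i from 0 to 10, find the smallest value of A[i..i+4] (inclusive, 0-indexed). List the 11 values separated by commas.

9, 2, 2, 2, 2, 2, 3, 3, 2, 2, 2

Sliding a size-5 window across the 15 values:
(9, 12, 14, 10, 11) → min 9
(12, 14, 10, 11, 2) → min 2
(14, 10, 11, 2, 12) → min 2
(10, 11, 2, 12, 7) → min 2
(11, 2, 12, 7, 3) → min 2
(2, 12, 7, 3, 15) → min 2
(12, 7, 3, 15, 18) → min 3
(7, 3, 15, 18, 6) → min 3
(3, 15, 18, 6, 2) → min 2
(15, 18, 6, 2, 14) → min 2
(18, 6, 2, 14, 9) → min 2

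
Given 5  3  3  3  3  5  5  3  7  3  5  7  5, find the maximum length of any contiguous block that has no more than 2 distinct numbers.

8

[5] 1 distinct, len 1
[5, 3] 2 distinct, len 2
[5, 3, 3] 2 distinct, len 3
[5, 3, 3, 3] 2 distinct, len 4
[5, 3, 3, 3, 3] 2 distinct, len 5
[5, 3, 3, 3, 3, 5] 2 distinct, len 6
[5, 3, 3, 3, 3, 5, 5] 2 distinct, len 7
[5, 3, 3, 3, 3, 5, 5, 3] 2 distinct, len 8
[3, 7] 2 distinct, len 2
[3, 7, 3] 2 distinct, len 3
[3, 5] 2 distinct, len 2
[5, 7] 2 distinct, len 2
[5, 7, 5] 2 distinct, len 3
Longest length with ≤2 distinct: 8.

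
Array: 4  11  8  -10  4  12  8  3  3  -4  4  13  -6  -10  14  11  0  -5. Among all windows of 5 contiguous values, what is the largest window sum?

[4, 11, 8, -10, 4] → sum 17
[11, 8, -10, 4, 12] → sum 25
[8, -10, 4, 12, 8] → sum 22
[-10, 4, 12, 8, 3] → sum 17
[4, 12, 8, 3, 3] → sum 30
[12, 8, 3, 3, -4] → sum 22
[8, 3, 3, -4, 4] → sum 14
[3, 3, -4, 4, 13] → sum 19
[3, -4, 4, 13, -6] → sum 10
[-4, 4, 13, -6, -10] → sum -3
[4, 13, -6, -10, 14] → sum 15
[13, -6, -10, 14, 11] → sum 22
[-6, -10, 14, 11, 0] → sum 9
[-10, 14, 11, 0, -5] → sum 10
Largest of these is 30.

30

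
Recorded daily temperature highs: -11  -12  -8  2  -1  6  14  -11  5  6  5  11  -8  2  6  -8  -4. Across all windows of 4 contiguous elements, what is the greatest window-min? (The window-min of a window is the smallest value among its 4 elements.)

Each size-4 window and its min:
[-11, -12, -8, 2] → min -12
[-12, -8, 2, -1] → min -12
[-8, 2, -1, 6] → min -8
[2, -1, 6, 14] → min -1
[-1, 6, 14, -11] → min -11
[6, 14, -11, 5] → min -11
[14, -11, 5, 6] → min -11
[-11, 5, 6, 5] → min -11
[5, 6, 5, 11] → min 5
[6, 5, 11, -8] → min -8
[5, 11, -8, 2] → min -8
[11, -8, 2, 6] → min -8
[-8, 2, 6, -8] → min -8
[2, 6, -8, -4] → min -8
Greatest of these is 5.

5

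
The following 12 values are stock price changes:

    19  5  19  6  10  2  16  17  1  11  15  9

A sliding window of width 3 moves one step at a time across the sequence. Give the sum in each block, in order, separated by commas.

43, 30, 35, 18, 28, 35, 34, 29, 27, 35

Sliding a size-3 window across the 12 values:
(19, 5, 19) → sum 43
(5, 19, 6) → sum 30
(19, 6, 10) → sum 35
(6, 10, 2) → sum 18
(10, 2, 16) → sum 28
(2, 16, 17) → sum 35
(16, 17, 1) → sum 34
(17, 1, 11) → sum 29
(1, 11, 15) → sum 27
(11, 15, 9) → sum 35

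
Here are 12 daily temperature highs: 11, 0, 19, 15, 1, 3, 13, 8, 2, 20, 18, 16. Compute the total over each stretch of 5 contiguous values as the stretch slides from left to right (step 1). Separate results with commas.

[11, 0, 19, 15, 1] → sum 46
[0, 19, 15, 1, 3] → sum 38
[19, 15, 1, 3, 13] → sum 51
[15, 1, 3, 13, 8] → sum 40
[1, 3, 13, 8, 2] → sum 27
[3, 13, 8, 2, 20] → sum 46
[13, 8, 2, 20, 18] → sum 61
[8, 2, 20, 18, 16] → sum 64

46, 38, 51, 40, 27, 46, 61, 64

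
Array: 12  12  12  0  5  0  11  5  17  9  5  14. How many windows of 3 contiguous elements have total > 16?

7

(12, 12, 12) → sum 36  > 16 ✓
(12, 12, 0) → sum 24  > 16 ✓
(12, 0, 5) → sum 17  > 16 ✓
(0, 5, 0) → sum 5
(5, 0, 11) → sum 16
(0, 11, 5) → sum 16
(11, 5, 17) → sum 33  > 16 ✓
(5, 17, 9) → sum 31  > 16 ✓
(17, 9, 5) → sum 31  > 16 ✓
(9, 5, 14) → sum 28  > 16 ✓
7 windows satisfy the condition.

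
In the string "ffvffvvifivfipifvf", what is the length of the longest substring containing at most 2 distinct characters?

[f] 1 distinct, len 1
[f, f] 1 distinct, len 2
[f, f, v] 2 distinct, len 3
[f, f, v, f] 2 distinct, len 4
[f, f, v, f, f] 2 distinct, len 5
[f, f, v, f, f, v] 2 distinct, len 6
[f, f, v, f, f, v, v] 2 distinct, len 7
[v, v, i] 2 distinct, len 3
[i, f] 2 distinct, len 2
[i, f, i] 2 distinct, len 3
[i, v] 2 distinct, len 2
[v, f] 2 distinct, len 2
[f, i] 2 distinct, len 2
[i, p] 2 distinct, len 2
[i, p, i] 2 distinct, len 3
[i, f] 2 distinct, len 2
[f, v] 2 distinct, len 2
[f, v, f] 2 distinct, len 3
Longest length with ≤2 distinct: 7.

7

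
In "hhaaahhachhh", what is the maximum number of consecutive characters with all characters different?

[h] len 1
[h] len 1
[h, a] len 2
[a] len 1
[a] len 1
[a, h] len 2
[h] len 1
[h, a] len 2
[h, a, c] len 3
[a, c, h] len 3
[h] len 1
[h] len 1
Longest all-distinct length: 3.

3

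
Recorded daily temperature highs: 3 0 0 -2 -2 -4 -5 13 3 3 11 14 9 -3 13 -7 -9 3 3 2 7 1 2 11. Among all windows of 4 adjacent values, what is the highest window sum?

37

Window sums for each of the 21 positions:
3 0 0 -2 → sum 1
0 0 -2 -2 → sum -4
0 -2 -2 -4 → sum -8
-2 -2 -4 -5 → sum -13
-2 -4 -5 13 → sum 2
-4 -5 13 3 → sum 7
-5 13 3 3 → sum 14
13 3 3 11 → sum 30
3 3 11 14 → sum 31
3 11 14 9 → sum 37
11 14 9 -3 → sum 31
14 9 -3 13 → sum 33
9 -3 13 -7 → sum 12
-3 13 -7 -9 → sum -6
13 -7 -9 3 → sum 0
-7 -9 3 3 → sum -10
-9 3 3 2 → sum -1
3 3 2 7 → sum 15
3 2 7 1 → sum 13
2 7 1 2 → sum 12
7 1 2 11 → sum 21
Highest of these is 37.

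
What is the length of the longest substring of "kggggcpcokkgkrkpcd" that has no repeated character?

[k] len 1
[k, g] len 2
[g] len 1
[g] len 1
[g] len 1
[g, c] len 2
[g, c, p] len 3
[p, c] len 2
[p, c, o] len 3
[p, c, o, k] len 4
[k] len 1
[k, g] len 2
[g, k] len 2
[g, k, r] len 3
[r, k] len 2
[r, k, p] len 3
[r, k, p, c] len 4
[r, k, p, c, d] len 5
Longest all-distinct length: 5.

5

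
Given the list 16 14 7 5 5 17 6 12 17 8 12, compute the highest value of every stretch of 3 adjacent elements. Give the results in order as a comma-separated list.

[16, 14, 7] → max 16
[14, 7, 5] → max 14
[7, 5, 5] → max 7
[5, 5, 17] → max 17
[5, 17, 6] → max 17
[17, 6, 12] → max 17
[6, 12, 17] → max 17
[12, 17, 8] → max 17
[17, 8, 12] → max 17

16, 14, 7, 17, 17, 17, 17, 17, 17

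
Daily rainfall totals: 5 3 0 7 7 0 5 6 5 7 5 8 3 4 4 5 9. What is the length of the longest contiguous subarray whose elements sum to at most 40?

9

→ 5: sum 5, len 1
→ 3: sum 8, len 2
→ 0: sum 8, len 3
→ 7: sum 15, len 4
→ 7: sum 22, len 5
→ 0: sum 22, len 6
→ 5: sum 27, len 7
→ 6: sum 33, len 8
→ 5: sum 38, len 9
→ 7 (dropped 5): sum 40, len 9
→ 5 (dropped 3, 0, 7): sum 35, len 7
→ 8 (dropped 7): sum 36, len 7
→ 3: sum 39, len 8
→ 4 (dropped 0, 5): sum 38, len 7
→ 4 (dropped 6): sum 36, len 7
→ 5 (dropped 5): sum 36, len 7
→ 9 (dropped 7): sum 38, len 7
Longest length seen: 9.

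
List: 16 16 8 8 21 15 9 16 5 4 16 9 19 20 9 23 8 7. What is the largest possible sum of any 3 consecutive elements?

52

[16, 16, 8] → sum 40
[16, 8, 8] → sum 32
[8, 8, 21] → sum 37
[8, 21, 15] → sum 44
[21, 15, 9] → sum 45
[15, 9, 16] → sum 40
[9, 16, 5] → sum 30
[16, 5, 4] → sum 25
[5, 4, 16] → sum 25
[4, 16, 9] → sum 29
[16, 9, 19] → sum 44
[9, 19, 20] → sum 48
[19, 20, 9] → sum 48
[20, 9, 23] → sum 52
[9, 23, 8] → sum 40
[23, 8, 7] → sum 38
Largest of these is 52.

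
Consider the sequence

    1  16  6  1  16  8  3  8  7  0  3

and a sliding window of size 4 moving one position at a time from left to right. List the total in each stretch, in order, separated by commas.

24, 39, 31, 28, 35, 26, 18, 18

(1, 16, 6, 1) → sum 24
(16, 6, 1, 16) → sum 39
(6, 1, 16, 8) → sum 31
(1, 16, 8, 3) → sum 28
(16, 8, 3, 8) → sum 35
(8, 3, 8, 7) → sum 26
(3, 8, 7, 0) → sum 18
(8, 7, 0, 3) → sum 18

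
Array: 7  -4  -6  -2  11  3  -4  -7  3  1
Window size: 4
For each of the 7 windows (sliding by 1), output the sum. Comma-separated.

-5, -1, 6, 8, 3, -5, -7

Sliding a size-4 window across the 10 values:
7 -4 -6 -2 → sum -5
-4 -6 -2 11 → sum -1
-6 -2 11 3 → sum 6
-2 11 3 -4 → sum 8
11 3 -4 -7 → sum 3
3 -4 -7 3 → sum -5
-4 -7 3 1 → sum -7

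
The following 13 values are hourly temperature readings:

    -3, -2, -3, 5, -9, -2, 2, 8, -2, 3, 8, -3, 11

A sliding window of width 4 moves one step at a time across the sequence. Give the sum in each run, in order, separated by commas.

Sliding a size-4 window across the 13 values:
(-3, -2, -3, 5) → sum -3
(-2, -3, 5, -9) → sum -9
(-3, 5, -9, -2) → sum -9
(5, -9, -2, 2) → sum -4
(-9, -2, 2, 8) → sum -1
(-2, 2, 8, -2) → sum 6
(2, 8, -2, 3) → sum 11
(8, -2, 3, 8) → sum 17
(-2, 3, 8, -3) → sum 6
(3, 8, -3, 11) → sum 19

-3, -9, -9, -4, -1, 6, 11, 17, 6, 19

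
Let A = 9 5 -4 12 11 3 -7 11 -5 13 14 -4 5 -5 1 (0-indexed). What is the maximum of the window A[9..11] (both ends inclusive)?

Elements at indices 9..11: 13, 14, -4
max(13, 14, -4) = 14

14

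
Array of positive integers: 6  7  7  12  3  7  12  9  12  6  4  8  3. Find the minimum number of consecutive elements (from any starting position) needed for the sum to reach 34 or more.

4

Extend right; whenever the sum reaches 34, record the length and shrink from the left:
add 6: running sum 6 < 34
add 7: running sum 13 < 34
add 7: running sum 20 < 34
add 12: running sum 32 < 34
add 3: shortest ending here [6, 7, 7, 12, 3] sum 35, len 5
add 7: shortest ending here [7, 7, 12, 3, 7] sum 36, len 5
add 12: shortest ending here [12, 3, 7, 12] sum 34, len 4
add 9: shortest ending here [12, 3, 7, 12, 9] sum 43, len 5
add 12: shortest ending here [7, 12, 9, 12] sum 40, len 4
add 6: shortest ending here [12, 9, 12, 6] sum 39, len 4
add 4: shortest ending here [12, 9, 12, 6, 4] sum 43, len 5
add 8: shortest ending here [9, 12, 6, 4, 8] sum 39, len 5
add 3: shortest ending here [9, 12, 6, 4, 8, 3] sum 42, len 6
Shortest qualifying length: 4.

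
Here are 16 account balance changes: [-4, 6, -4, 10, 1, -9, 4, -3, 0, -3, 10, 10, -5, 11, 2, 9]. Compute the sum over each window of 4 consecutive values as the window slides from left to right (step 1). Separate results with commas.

8, 13, -2, 6, -7, -8, -2, 4, 17, 12, 26, 18, 17

-4 6 -4 10 → sum 8
6 -4 10 1 → sum 13
-4 10 1 -9 → sum -2
10 1 -9 4 → sum 6
1 -9 4 -3 → sum -7
-9 4 -3 0 → sum -8
4 -3 0 -3 → sum -2
-3 0 -3 10 → sum 4
0 -3 10 10 → sum 17
-3 10 10 -5 → sum 12
10 10 -5 11 → sum 26
10 -5 11 2 → sum 18
-5 11 2 9 → sum 17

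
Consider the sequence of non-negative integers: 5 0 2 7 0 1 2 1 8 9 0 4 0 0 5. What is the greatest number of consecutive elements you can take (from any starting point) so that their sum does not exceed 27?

→ 5: sum 5, len 1
→ 0: sum 5, len 2
→ 2: sum 7, len 3
→ 7: sum 14, len 4
→ 0: sum 14, len 5
→ 1: sum 15, len 6
→ 2: sum 17, len 7
→ 1: sum 18, len 8
→ 8: sum 26, len 9
→ 9 (dropped 5, 0, 2, 7): sum 21, len 6
→ 0: sum 21, len 7
→ 4: sum 25, len 8
→ 0: sum 25, len 9
→ 0: sum 25, len 10
→ 5 (dropped 0, 1, 2): sum 27, len 8
Longest length seen: 10.

10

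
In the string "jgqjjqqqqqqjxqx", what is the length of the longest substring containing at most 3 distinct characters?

add j: window [j] (1 distinct), len 1
add g: window [j, g] (2 distinct), len 2
add q: window [j, g, q] (3 distinct), len 3
add j: window [j, g, q, j] (3 distinct), len 4
add j: window [j, g, q, j, j] (3 distinct), len 5
add q: window [j, g, q, j, j, q] (3 distinct), len 6
add q: window [j, g, q, j, j, q, q] (3 distinct), len 7
add q: window [j, g, q, j, j, q, q, q] (3 distinct), len 8
add q: window [j, g, q, j, j, q, q, q, q] (3 distinct), len 9
add q: window [j, g, q, j, j, q, q, q, q, q] (3 distinct), len 10
add q: window [j, g, q, j, j, q, q, q, q, q, q] (3 distinct), len 11
add j: window [j, g, q, j, j, q, q, q, q, q, q, j] (3 distinct), len 12
add x: window [q, j, j, q, q, q, q, q, q, j, x] (3 distinct), len 11
add q: window [q, j, j, q, q, q, q, q, q, j, x, q] (3 distinct), len 12
add x: window [q, j, j, q, q, q, q, q, q, j, x, q, x] (3 distinct), len 13
Longest length with ≤3 distinct: 13.

13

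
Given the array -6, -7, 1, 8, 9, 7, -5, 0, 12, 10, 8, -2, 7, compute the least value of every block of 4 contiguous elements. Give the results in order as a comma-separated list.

-7, -7, 1, -5, -5, -5, -5, 0, -2, -2

[-6, -7, 1, 8] → min -7
[-7, 1, 8, 9] → min -7
[1, 8, 9, 7] → min 1
[8, 9, 7, -5] → min -5
[9, 7, -5, 0] → min -5
[7, -5, 0, 12] → min -5
[-5, 0, 12, 10] → min -5
[0, 12, 10, 8] → min 0
[12, 10, 8, -2] → min -2
[10, 8, -2, 7] → min -2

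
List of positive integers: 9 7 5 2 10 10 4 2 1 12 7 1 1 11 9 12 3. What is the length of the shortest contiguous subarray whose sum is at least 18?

add 9: running sum 9 < 18
add 7: running sum 16 < 18
add 5: shortest ending here [9, 7, 5] sum 21, len 3
add 2: shortest ending here [9, 7, 5, 2] sum 23, len 4
add 10: shortest ending here [7, 5, 2, 10] sum 24, len 4
add 10: shortest ending here [10, 10] sum 20, len 2
add 4: shortest ending here [10, 10, 4] sum 24, len 3
add 2: shortest ending here [10, 10, 4, 2] sum 26, len 4
add 1: shortest ending here [10, 10, 4, 2, 1] sum 27, len 5
add 12: shortest ending here [4, 2, 1, 12] sum 19, len 4
add 7: shortest ending here [12, 7] sum 19, len 2
add 1: shortest ending here [12, 7, 1] sum 20, len 3
add 1: shortest ending here [12, 7, 1, 1] sum 21, len 4
add 11: shortest ending here [7, 1, 1, 11] sum 20, len 4
add 9: shortest ending here [11, 9] sum 20, len 2
add 12: shortest ending here [9, 12] sum 21, len 2
add 3: shortest ending here [9, 12, 3] sum 24, len 3
Shortest qualifying length: 2.

2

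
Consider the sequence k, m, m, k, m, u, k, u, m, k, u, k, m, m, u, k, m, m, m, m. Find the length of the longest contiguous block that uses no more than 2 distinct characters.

5

Extend right; when distinct count exceeds 2, shrink from the left:
[k] 1 distinct, len 1
[k, m] 2 distinct, len 2
[k, m, m] 2 distinct, len 3
[k, m, m, k] 2 distinct, len 4
[k, m, m, k, m] 2 distinct, len 5
[m, u] 2 distinct, len 2
[u, k] 2 distinct, len 2
[u, k, u] 2 distinct, len 3
[u, m] 2 distinct, len 2
[m, k] 2 distinct, len 2
[k, u] 2 distinct, len 2
[k, u, k] 2 distinct, len 3
[k, m] 2 distinct, len 2
[k, m, m] 2 distinct, len 3
[m, m, u] 2 distinct, len 3
[u, k] 2 distinct, len 2
[k, m] 2 distinct, len 2
[k, m, m] 2 distinct, len 3
[k, m, m, m] 2 distinct, len 4
[k, m, m, m, m] 2 distinct, len 5
Longest length with ≤2 distinct: 5.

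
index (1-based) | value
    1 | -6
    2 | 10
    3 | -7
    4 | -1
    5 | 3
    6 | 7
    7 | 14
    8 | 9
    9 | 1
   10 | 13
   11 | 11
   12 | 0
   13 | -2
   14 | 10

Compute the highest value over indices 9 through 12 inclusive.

Elements at indices 9..12: 1, 13, 11, 0
max(1, 13, 11, 0) = 13

13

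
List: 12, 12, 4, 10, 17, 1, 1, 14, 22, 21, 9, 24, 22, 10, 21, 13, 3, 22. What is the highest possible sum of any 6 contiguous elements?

112

(12, 12, 4, 10, 17, 1) → sum 56
(12, 4, 10, 17, 1, 1) → sum 45
(4, 10, 17, 1, 1, 14) → sum 47
(10, 17, 1, 1, 14, 22) → sum 65
(17, 1, 1, 14, 22, 21) → sum 76
(1, 1, 14, 22, 21, 9) → sum 68
(1, 14, 22, 21, 9, 24) → sum 91
(14, 22, 21, 9, 24, 22) → sum 112
(22, 21, 9, 24, 22, 10) → sum 108
(21, 9, 24, 22, 10, 21) → sum 107
(9, 24, 22, 10, 21, 13) → sum 99
(24, 22, 10, 21, 13, 3) → sum 93
(22, 10, 21, 13, 3, 22) → sum 91
Highest of these is 112.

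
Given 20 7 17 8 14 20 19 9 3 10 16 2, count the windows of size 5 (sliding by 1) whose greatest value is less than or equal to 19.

(20, 7, 17, 8, 14) → max 20
(7, 17, 8, 14, 20) → max 20
(17, 8, 14, 20, 19) → max 20
(8, 14, 20, 19, 9) → max 20
(14, 20, 19, 9, 3) → max 20
(20, 19, 9, 3, 10) → max 20
(19, 9, 3, 10, 16) → max 19  ≤ 19 ✓
(9, 3, 10, 16, 2) → max 16  ≤ 19 ✓
2 windows satisfy the condition.

2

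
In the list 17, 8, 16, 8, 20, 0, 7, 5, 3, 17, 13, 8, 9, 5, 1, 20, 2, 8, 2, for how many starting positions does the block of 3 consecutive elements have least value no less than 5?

6

[17, 8, 16] → min 8  ≥ 5 ✓
[8, 16, 8] → min 8  ≥ 5 ✓
[16, 8, 20] → min 8  ≥ 5 ✓
[8, 20, 0] → min 0
[20, 0, 7] → min 0
[0, 7, 5] → min 0
[7, 5, 3] → min 3
[5, 3, 17] → min 3
[3, 17, 13] → min 3
[17, 13, 8] → min 8  ≥ 5 ✓
[13, 8, 9] → min 8  ≥ 5 ✓
[8, 9, 5] → min 5  ≥ 5 ✓
[9, 5, 1] → min 1
[5, 1, 20] → min 1
[1, 20, 2] → min 1
[20, 2, 8] → min 2
[2, 8, 2] → min 2
6 windows satisfy the condition.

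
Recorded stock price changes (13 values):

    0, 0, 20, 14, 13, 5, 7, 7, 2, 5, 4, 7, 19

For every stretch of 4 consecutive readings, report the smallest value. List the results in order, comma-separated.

0, 0, 5, 5, 5, 2, 2, 2, 2, 4

[0, 0, 20, 14] → min 0
[0, 20, 14, 13] → min 0
[20, 14, 13, 5] → min 5
[14, 13, 5, 7] → min 5
[13, 5, 7, 7] → min 5
[5, 7, 7, 2] → min 2
[7, 7, 2, 5] → min 2
[7, 2, 5, 4] → min 2
[2, 5, 4, 7] → min 2
[5, 4, 7, 19] → min 4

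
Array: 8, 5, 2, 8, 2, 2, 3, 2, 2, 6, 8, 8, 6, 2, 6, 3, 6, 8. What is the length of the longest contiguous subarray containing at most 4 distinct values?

add 8: window [8] (1 distinct), len 1
add 5: window [8, 5] (2 distinct), len 2
add 2: window [8, 5, 2] (3 distinct), len 3
add 8: window [8, 5, 2, 8] (3 distinct), len 4
add 2: window [8, 5, 2, 8, 2] (3 distinct), len 5
add 2: window [8, 5, 2, 8, 2, 2] (3 distinct), len 6
add 3: window [8, 5, 2, 8, 2, 2, 3] (4 distinct), len 7
add 2: window [8, 5, 2, 8, 2, 2, 3, 2] (4 distinct), len 8
add 2: window [8, 5, 2, 8, 2, 2, 3, 2, 2] (4 distinct), len 9
add 6: window [2, 8, 2, 2, 3, 2, 2, 6] (4 distinct), len 8
add 8: window [2, 8, 2, 2, 3, 2, 2, 6, 8] (4 distinct), len 9
add 8: window [2, 8, 2, 2, 3, 2, 2, 6, 8, 8] (4 distinct), len 10
add 6: window [2, 8, 2, 2, 3, 2, 2, 6, 8, 8, 6] (4 distinct), len 11
add 2: window [2, 8, 2, 2, 3, 2, 2, 6, 8, 8, 6, 2] (4 distinct), len 12
add 6: window [2, 8, 2, 2, 3, 2, 2, 6, 8, 8, 6, 2, 6] (4 distinct), len 13
add 3: window [2, 8, 2, 2, 3, 2, 2, 6, 8, 8, 6, 2, 6, 3] (4 distinct), len 14
add 6: window [2, 8, 2, 2, 3, 2, 2, 6, 8, 8, 6, 2, 6, 3, 6] (4 distinct), len 15
add 8: window [2, 8, 2, 2, 3, 2, 2, 6, 8, 8, 6, 2, 6, 3, 6, 8] (4 distinct), len 16
Longest length with ≤4 distinct: 16.

16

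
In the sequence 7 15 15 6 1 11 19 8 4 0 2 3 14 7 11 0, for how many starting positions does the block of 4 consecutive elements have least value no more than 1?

[7, 15, 15, 6] → min 6
[15, 15, 6, 1] → min 1  ≤ 1 ✓
[15, 6, 1, 11] → min 1  ≤ 1 ✓
[6, 1, 11, 19] → min 1  ≤ 1 ✓
[1, 11, 19, 8] → min 1  ≤ 1 ✓
[11, 19, 8, 4] → min 4
[19, 8, 4, 0] → min 0  ≤ 1 ✓
[8, 4, 0, 2] → min 0  ≤ 1 ✓
[4, 0, 2, 3] → min 0  ≤ 1 ✓
[0, 2, 3, 14] → min 0  ≤ 1 ✓
[2, 3, 14, 7] → min 2
[3, 14, 7, 11] → min 3
[14, 7, 11, 0] → min 0  ≤ 1 ✓
9 windows satisfy the condition.

9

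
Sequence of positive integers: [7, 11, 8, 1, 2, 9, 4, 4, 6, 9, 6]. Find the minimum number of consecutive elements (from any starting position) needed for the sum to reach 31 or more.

5

add 7: running sum 7 < 31
add 11: running sum 18 < 31
add 8: running sum 26 < 31
add 1: running sum 27 < 31
add 2: running sum 29 < 31
add 9: shortest ending here [11, 8, 1, 2, 9] sum 31, len 5
add 4: shortest ending here [11, 8, 1, 2, 9, 4] sum 35, len 6
add 4: shortest ending here [11, 8, 1, 2, 9, 4, 4] sum 39, len 7
add 6: shortest ending here [8, 1, 2, 9, 4, 4, 6] sum 34, len 7
add 9: shortest ending here [9, 4, 4, 6, 9] sum 32, len 5
add 6: shortest ending here [9, 4, 4, 6, 9, 6] sum 38, len 6
Shortest qualifying length: 5.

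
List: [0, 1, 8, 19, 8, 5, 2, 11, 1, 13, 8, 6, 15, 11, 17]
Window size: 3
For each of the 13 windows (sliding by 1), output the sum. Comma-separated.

9, 28, 35, 32, 15, 18, 14, 25, 22, 27, 29, 32, 43

(0, 1, 8) → sum 9
(1, 8, 19) → sum 28
(8, 19, 8) → sum 35
(19, 8, 5) → sum 32
(8, 5, 2) → sum 15
(5, 2, 11) → sum 18
(2, 11, 1) → sum 14
(11, 1, 13) → sum 25
(1, 13, 8) → sum 22
(13, 8, 6) → sum 27
(8, 6, 15) → sum 29
(6, 15, 11) → sum 32
(15, 11, 17) → sum 43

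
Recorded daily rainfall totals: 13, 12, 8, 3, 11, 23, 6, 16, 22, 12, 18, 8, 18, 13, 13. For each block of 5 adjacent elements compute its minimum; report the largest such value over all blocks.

13 12 8 3 11 → min 3
12 8 3 11 23 → min 3
8 3 11 23 6 → min 3
3 11 23 6 16 → min 3
11 23 6 16 22 → min 6
23 6 16 22 12 → min 6
6 16 22 12 18 → min 6
16 22 12 18 8 → min 8
22 12 18 8 18 → min 8
12 18 8 18 13 → min 8
18 8 18 13 13 → min 8
Largest of these is 8.

8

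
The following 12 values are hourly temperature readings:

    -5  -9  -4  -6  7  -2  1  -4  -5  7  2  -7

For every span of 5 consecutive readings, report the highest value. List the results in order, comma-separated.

Sliding a size-5 window across the 12 values:
-5 -9 -4 -6 7 → max 7
-9 -4 -6 7 -2 → max 7
-4 -6 7 -2 1 → max 7
-6 7 -2 1 -4 → max 7
7 -2 1 -4 -5 → max 7
-2 1 -4 -5 7 → max 7
1 -4 -5 7 2 → max 7
-4 -5 7 2 -7 → max 7

7, 7, 7, 7, 7, 7, 7, 7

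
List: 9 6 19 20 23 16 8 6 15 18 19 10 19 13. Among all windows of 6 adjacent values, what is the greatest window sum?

94

9 6 19 20 23 16 → sum 93
6 19 20 23 16 8 → sum 92
19 20 23 16 8 6 → sum 92
20 23 16 8 6 15 → sum 88
23 16 8 6 15 18 → sum 86
16 8 6 15 18 19 → sum 82
8 6 15 18 19 10 → sum 76
6 15 18 19 10 19 → sum 87
15 18 19 10 19 13 → sum 94
Greatest of these is 94.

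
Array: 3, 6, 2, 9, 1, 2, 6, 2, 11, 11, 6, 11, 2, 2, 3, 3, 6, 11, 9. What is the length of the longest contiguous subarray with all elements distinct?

[3] len 1
[3, 6] len 2
[3, 6, 2] len 3
[3, 6, 2, 9] len 4
[3, 6, 2, 9, 1] len 5
[9, 1, 2] len 3
[9, 1, 2, 6] len 4
[6, 2] len 2
[6, 2, 11] len 3
[11] len 1
[11, 6] len 2
[6, 11] len 2
[6, 11, 2] len 3
[2] len 1
[2, 3] len 2
[3] len 1
[3, 6] len 2
[3, 6, 11] len 3
[3, 6, 11, 9] len 4
Longest all-distinct length: 5.

5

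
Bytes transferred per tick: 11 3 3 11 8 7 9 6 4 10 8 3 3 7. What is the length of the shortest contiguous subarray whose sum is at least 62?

8

add 11: running sum 11 < 62
add 3: running sum 14 < 62
add 3: running sum 17 < 62
add 11: running sum 28 < 62
add 8: running sum 36 < 62
add 7: running sum 43 < 62
add 9: running sum 52 < 62
add 6: running sum 58 < 62
end 8: [11, 3, 3, 11, 8, 7, 9, 6, 4] sum 62, len 9
end 9: [11, 3, 3, 11, 8, 7, 9, 6, 4, 10] sum 72, len 10
end 10: [11, 8, 7, 9, 6, 4, 10, 8] sum 63, len 8
end 11: [11, 8, 7, 9, 6, 4, 10, 8, 3] sum 66, len 9
end 12: [11, 8, 7, 9, 6, 4, 10, 8, 3, 3] sum 69, len 10
end 13: [8, 7, 9, 6, 4, 10, 8, 3, 3, 7] sum 65, len 10
Shortest qualifying length: 8.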